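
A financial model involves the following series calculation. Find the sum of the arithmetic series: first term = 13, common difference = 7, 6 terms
Last term: a_n = 13 + (6 - 1)·7 = 48
Sum = n(a_1 + a_n)/2 = 6(13 + 48)/2 = 183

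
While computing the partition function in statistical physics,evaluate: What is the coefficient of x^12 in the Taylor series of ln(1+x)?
ln(1 + x)=Σ (-1)^(n + 1) x^n/n
Coefficient of x^12=(-1)^13/12=-1/12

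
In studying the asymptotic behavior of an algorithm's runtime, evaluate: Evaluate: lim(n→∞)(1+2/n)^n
This is the definition of e^2: lim(1 + 2/n)^n = e^2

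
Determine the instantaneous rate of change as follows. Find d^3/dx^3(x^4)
Apply power rule 3 times:
d^1: 4x^3
d^2: 12x^2
d^3: 24x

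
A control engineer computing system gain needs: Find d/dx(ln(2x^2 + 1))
Chain rule: d/dx[ln(u)] = u'/u where u = 2x^2 + 1
u' = 4x

Answer: (4x)/(2x^2 + 1)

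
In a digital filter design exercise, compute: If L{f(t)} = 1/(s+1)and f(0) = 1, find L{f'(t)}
L{f'(t)}=s·F(s) - f(0)=s/(s + 1) - 1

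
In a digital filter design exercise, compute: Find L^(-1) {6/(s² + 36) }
L^(-1){w/(s²+w²)}=sin(wt)
Here w=6

Answer: sin(6t)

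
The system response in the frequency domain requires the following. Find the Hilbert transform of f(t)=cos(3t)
The Hilbert transform shifts each frequency component by -pi/2.
H{cos(wt)} = sin(wt)
With w = 3: H{cos(3t)} = sin(3t)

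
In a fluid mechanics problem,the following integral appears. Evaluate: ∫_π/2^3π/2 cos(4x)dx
Antiderivative: sin(4x)/4
Evaluate at bounds: [sin(4·3π/2)/4] - [sin(4·π/2)/4]
= ((0) - (0))/4 = 0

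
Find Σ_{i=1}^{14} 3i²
= 3·n(n+1)(2n+1)/6 = 3·14·15·29/6 = 3045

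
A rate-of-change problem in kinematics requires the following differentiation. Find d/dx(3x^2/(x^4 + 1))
Quotient rule: (f/g)'=(f'g - fg')/g²
f=3x^2, f'=6x
g=x^4+1, g'=4x^3

Answer: (6x·(x^4+1)-12x^5)/(x^4+1)²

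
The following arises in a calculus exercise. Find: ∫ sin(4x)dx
Using substitution u=4x: ∫ sin(u) du/4=-cos(u)/4 + C

Answer: (-1/4)cos(4x) + C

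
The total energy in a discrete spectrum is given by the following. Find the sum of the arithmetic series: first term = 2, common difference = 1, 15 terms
Last term: a_n = 2+(15-1)·1 = 16
Sum = n(a_1+a_n)/2 = 15(2+16)/2 = 135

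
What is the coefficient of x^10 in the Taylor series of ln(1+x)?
ln(1 + x)=Σ (-1)^(n + 1) x^n/n
Coefficient of x^10=(-1)^11/10=-1/10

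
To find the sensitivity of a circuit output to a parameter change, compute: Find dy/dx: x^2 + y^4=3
Differentiate: 2x+4y^3·(dy/dx) = 0
dy/dx = -2x/(4y^3)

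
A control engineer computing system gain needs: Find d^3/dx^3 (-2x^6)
Apply power rule 3 times:
d^1: -12x^5
d^2: -60x^4
d^3: -240x^3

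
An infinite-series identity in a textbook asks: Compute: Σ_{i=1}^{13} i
Using formula: Σ i^1=n(n + 1)/2=13·14/2=91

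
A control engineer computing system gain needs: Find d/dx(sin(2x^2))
Chain rule: d/dx[sin(u)]=cos(u)·u' where u=2x^2
u'=4x

Answer: 4x·cos(2x^2)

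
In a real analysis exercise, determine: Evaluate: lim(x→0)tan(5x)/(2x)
tan(u) ≈ u for small u:
tan(5x)/(2x) ≈ 5x/(2x)=5/2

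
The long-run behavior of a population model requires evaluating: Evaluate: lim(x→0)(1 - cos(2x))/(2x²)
Using 1-cos(u) ≈ u²/2 for small u:
(1-cos(2x)) ≈ (2x)²/2 = 4x²/2
So limit = 4/(2·2) = 1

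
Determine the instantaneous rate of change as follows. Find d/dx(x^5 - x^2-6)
Power rule: d/dx(ax^n)=n·a·x^(n-1)
Term by term: 5·x^4 - 2·x

Answer: 5x^4 - 2x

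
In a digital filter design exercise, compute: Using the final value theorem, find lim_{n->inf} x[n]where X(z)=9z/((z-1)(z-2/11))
Final value theorem: lim x[n]=lim_{z->1} (z-1) * X(z)
(z-1) * X(z)=9z/(z-2/11)
As z->1: 9/(1 - 2/11)=9/(9/11)=11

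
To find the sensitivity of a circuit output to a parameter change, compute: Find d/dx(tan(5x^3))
Chain rule: d/dx[tan(u)] = sec²(u)·u' where u = 5x^3
u' = 15x^2

Answer: 15x^2·sec²(5x^3)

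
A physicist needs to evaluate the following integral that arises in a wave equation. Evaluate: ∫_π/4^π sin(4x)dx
Antiderivative: -cos(4x)/4
Evaluate at bounds: [-cos(4·π)/4] - [-cos(4·π/4)/4]
= (-(1)+(-1))/4 = -1/2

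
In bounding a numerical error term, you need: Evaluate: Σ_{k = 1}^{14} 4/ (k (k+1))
Partial fractions: 4/(k(k + 1))=4/k - 4/(k + 1)
Telescoping sum: 4(1 - 1/15)=4·14/15

Answer: 56/15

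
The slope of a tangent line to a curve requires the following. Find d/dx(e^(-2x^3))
Chain rule: d/dx[e^u]=e^u · u' where u=-2x^3
u'=-6x^2

Answer: -6x^2·e^(-2x^3)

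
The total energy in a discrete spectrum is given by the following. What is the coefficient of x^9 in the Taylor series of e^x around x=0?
Taylor series of e^x = Σ x^n/n!
Coefficient of x^9 = 1/9! = 1/362880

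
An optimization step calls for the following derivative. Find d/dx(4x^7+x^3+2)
Power rule: d/dx(ax^n) = n·a·x^(n-1)
Term by term: 28·x^6 + 3·x^2

Answer: 28x^6 + 3x^2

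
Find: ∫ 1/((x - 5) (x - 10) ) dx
Partial fractions: 1/((x-5)(x-10))=A/(x-5)+B/(x-10)
A=-1/5, B=1/5
∫ [-1/5· 1/(x-5)+1/5· 1/(x-10)] dx
=(1/5)[ln|x-10| - ln|x-5|]+C

Answer: (1/5)·ln|(x-10)/(x-5)|+C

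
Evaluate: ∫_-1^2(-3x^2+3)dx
Step 1: Find antiderivative F(x) = -x^3+3x
Step 2: F(2) - F(-1) = -2 - (-2) = 0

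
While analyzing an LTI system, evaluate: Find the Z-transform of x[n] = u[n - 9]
Using the time-shift property: Z{u[n-9]}=z^(-9)*z/(z-1)
=z^(-8)/(z-1)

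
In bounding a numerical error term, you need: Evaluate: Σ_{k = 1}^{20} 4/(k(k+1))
Partial fractions: 4/(k(k + 1)) = 4/k - 4/(k + 1)
Telescoping sum: 4(1 - 1/21) = 4·20/21

Answer: 80/21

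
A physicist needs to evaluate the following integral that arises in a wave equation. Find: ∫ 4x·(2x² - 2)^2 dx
Let u=2x² - 2, du=4x dx
∫ u^2 du=u^3/3 + C

Answer: (2x² - 2)^3/3 + C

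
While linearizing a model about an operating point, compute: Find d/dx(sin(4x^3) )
Chain rule: d/dx[sin(u)]=cos(u)·u' where u=4x^3
u'=12x^2

Answer: 12x^2·cos(4x^3)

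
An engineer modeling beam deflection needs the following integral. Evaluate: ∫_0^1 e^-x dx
Antiderivative: -e^-x
Evaluate: -(e^-1-1)

Answer: (e^-1-1)/(-1)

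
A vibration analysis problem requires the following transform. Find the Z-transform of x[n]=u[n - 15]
Using the time-shift property: Z{u[n-15]} = z^(-15) * z/(z-1)
= z^(-14)/(z-1)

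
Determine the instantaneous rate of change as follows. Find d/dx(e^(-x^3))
Chain rule: d/dx[e^u]=e^u · u' where u=-x^3
u'=-3x^2

Answer: -3x^2·e^(-x^3)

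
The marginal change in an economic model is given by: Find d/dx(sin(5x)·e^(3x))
Product rule: (fg)'=f'g + fg'
f=sin(5x), f'=5·cos(5x)
g=e^(3x), g'=3·e^(3x)

Answer: 5·cos(5x)·e^(3x) + 3·sin(5x)·e^(3x)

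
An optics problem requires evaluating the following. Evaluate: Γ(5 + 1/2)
Γ(n + 1/2)=(2n)!√π/(4^n·n!)
=3628800√π/(1024·120)=(945/32)·√π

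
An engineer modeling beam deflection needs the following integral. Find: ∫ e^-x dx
Since d/dx[e^-x] = - e^-x, we get -1e^-x + C

Answer: -e^-x + C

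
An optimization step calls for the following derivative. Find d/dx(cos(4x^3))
Chain rule: d/dx[cos(u)]=-sin(u)·u' where u=4x^3
u'=12x^2

Answer: -12x^2·sin(4x^3)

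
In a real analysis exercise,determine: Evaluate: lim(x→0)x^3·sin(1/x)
Squeeze theorem: -|x^3| ≤ x^3·sin(1/x) ≤ |x^3|
Since x^3 → 0 as x → 0, by squeeze theorem the limit is 0

Answer: 0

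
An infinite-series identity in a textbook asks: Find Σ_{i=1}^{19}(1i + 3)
=1·Σ i+3·19=1·190+57=247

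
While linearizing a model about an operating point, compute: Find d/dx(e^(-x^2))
Chain rule: d/dx[e^u]=e^u · u' where u=-x^2
u'=-2x

Answer: -2x·e^(-x^2)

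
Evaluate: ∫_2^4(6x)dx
Step 1: Find antiderivative F(x)=3x^2
Step 2: F(4) - F(2)=48 - (12)=36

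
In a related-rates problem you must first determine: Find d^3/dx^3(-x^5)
Apply power rule 3 times:
d^1: -5x^4
d^2: -20x^3
d^3: -60x^2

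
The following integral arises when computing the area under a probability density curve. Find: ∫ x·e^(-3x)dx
Integration by parts: u=x, dv=e^(-3x) dx
du=dx, v=e^(-3x)/(-3)
=x·e^(-3x)/(-3) - ∫ e^(-3x)/(-3) dx
=x·e^(-3x)/(-3) - e^(-3x)/9 + C

Answer: e^(-3x)(x/(-3) - 1/9) + C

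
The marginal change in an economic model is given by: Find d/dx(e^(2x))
Chain rule: d/dx[e^u] = e^u · u' where u = 2x
u' = 2

Answer: 2·e^(2x)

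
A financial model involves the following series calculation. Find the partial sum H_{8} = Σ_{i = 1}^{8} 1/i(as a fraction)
H_8=1+1/2+1/3+...+1/8
=761/280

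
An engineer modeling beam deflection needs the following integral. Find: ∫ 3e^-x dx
Since d/dx[e^-x] = - e^-x, we get -3e^-x + C

Answer: -3e^-x + C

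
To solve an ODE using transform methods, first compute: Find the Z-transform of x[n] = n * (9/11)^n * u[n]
Using the property Z{n * a^n * u[n]}=az/(z-a)^2
With a=9/11: X(z)=(9/11)z/(z - 9/11)^2, |z| > 9/11

Answer: (9/11)z/(z - 9/11)^2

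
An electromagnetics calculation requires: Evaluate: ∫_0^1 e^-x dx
Antiderivative: -e^-x
Evaluate: -(e^-1 - 1)

Answer: (e^-1 - 1)/(-1)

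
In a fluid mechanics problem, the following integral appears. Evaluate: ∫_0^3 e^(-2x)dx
Antiderivative: (1/(-2))e^(-2x)
Evaluate: (1/(-2))(e^-6-1)

Answer: (e^-6-1)/(-2)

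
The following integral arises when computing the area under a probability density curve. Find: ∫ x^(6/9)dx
Power rule: ∫ x^(2/3) dx=x^(5/3)/(5/3)+C

Answer: (3/5)·x^(5/3)+C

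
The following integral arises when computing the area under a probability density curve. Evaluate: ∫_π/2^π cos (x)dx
Antiderivative: sin(x)
Evaluate at bounds: [sin(1·π)/1] - [sin(1·π/2)/1]
=((0) - (1))/1=-1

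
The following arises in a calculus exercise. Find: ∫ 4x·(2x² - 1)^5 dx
Let u = 2x² - 1, du = 4x dx
∫ u^5 du = u^6/6+C

Answer: (2x² - 1)^6/6+C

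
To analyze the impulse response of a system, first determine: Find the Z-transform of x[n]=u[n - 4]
Using the time-shift property: Z{u[n-4]} = z^(-4)*z/(z-1)
= z^(-3)/(z-1)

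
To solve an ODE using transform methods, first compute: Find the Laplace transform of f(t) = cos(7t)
L{cos(wt)}=s/(s²+w²)
L{cos(7t)}=s/(s²+49)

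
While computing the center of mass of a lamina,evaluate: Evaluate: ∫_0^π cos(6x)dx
Antiderivative: sin(6x)/6
Evaluate at bounds: [sin(6·π)/6] - [sin(6·0)/6]
=((0) - (0))/6=0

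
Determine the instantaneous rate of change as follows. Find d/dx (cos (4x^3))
Chain rule: d/dx[cos(u)] = -sin(u)·u' where u = 4x^3
u' = 12x^2

Answer: -12x^2·sin(4x^3)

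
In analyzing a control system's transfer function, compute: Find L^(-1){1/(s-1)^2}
L^(-1){1/(s-a)^n} = t^(n-1)·e^(at)/(n-1)!
Here a = 1, n = 2: t^1·e^(t)/1

Answer: t·e^(t)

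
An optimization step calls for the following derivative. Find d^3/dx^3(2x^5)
Apply power rule 3 times:
d^1: 10x^4
d^2: 40x^3
d^3: 120x^2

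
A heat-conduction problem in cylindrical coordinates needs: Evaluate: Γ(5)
Γ(n)=(n-1)! for positive integers
Γ(5)=4!=24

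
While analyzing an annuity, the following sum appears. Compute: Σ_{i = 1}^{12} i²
Using formula: Σ i^2 = n(n + 1)(2n + 1)/6 = 12·13·25/6 = 650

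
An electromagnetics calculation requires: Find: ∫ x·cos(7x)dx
By parts: u = x, dv = cos(7x) dx
du = dx, v = sin(7x)/7
= x·sin(7x)/7 + cos(7x)/7² + C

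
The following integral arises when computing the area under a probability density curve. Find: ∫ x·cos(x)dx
By parts: u=x, dv=cos(x) dx
du=dx, v=sin(x)
=x·sin(x) + cos(x) + C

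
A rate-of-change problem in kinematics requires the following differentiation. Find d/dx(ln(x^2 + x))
Chain rule: d/dx[ln(u)]=u'/u where u=x^2+x
u'=2x+1

Answer: (2x+1)/(x^2+x)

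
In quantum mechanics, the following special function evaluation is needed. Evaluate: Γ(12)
Γ(n) = (n-1)! for positive integers
Γ(12) = 11! = 39916800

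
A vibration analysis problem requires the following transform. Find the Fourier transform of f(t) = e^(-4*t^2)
The Fourier transform of a Gaussian e^(-a * t^2) is sqrt(pi/a) * e^(-omega^2/(4a)).
With a=4: F(omega)=sqrt(pi)/2 * e^(-omega^2/16)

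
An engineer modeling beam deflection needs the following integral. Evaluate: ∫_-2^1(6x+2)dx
Step 1: Find antiderivative F(x) = 3x^2 + 2x
Step 2: F(1) - F(-2) = 5 - (8) = -3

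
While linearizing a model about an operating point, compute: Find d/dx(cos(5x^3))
Chain rule: d/dx[cos(u)] = -sin(u)·u' where u = 5x^3
u' = 15x^2

Answer: -15x^2·sin(5x^3)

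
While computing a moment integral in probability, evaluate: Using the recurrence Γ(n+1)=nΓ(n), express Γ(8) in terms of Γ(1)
Γ(8)=7Γ(7)=7·6Γ(6)=...=7!·Γ(1)=5040·Γ(1)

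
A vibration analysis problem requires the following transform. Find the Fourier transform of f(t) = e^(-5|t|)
Using the standard pair: F{e^(-a|t|)} = 2a/(a^2 + omega^2)
With a = 5: F(omega) = 10/(25 + omega^2)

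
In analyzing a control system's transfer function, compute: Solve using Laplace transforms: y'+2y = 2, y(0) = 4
Take L of both sides: sY(s) - 4 + 2Y(s)=2/s
Y(s)(s + 2)=2/s + 4
Y(s)=2/(s(s + 2)) + 4/(s + 2)
Partial fractions: 2/(s(s + 2))=1/s - 1/(s + 2)
So Y(s)=1/s + 3/(s + 2)
Inverse transform (L^(-1){1/s}=1, L^(-1){1/(s + 2)}=e^(-2t)):

Answer: y(t)=1 + 3·e^(-2t)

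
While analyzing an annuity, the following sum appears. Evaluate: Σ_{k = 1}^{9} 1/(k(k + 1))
Partial fractions: 1/(k(k + 1)) = 1/k - 1/(k + 1)
Telescoping sum: 1(1 - 1/10) = 1·9/10

Answer: 9/10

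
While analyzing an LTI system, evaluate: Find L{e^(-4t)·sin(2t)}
First shifting: L{e^(at)f(t)}=F(s-a)
L{sin(2t)}=2/(s²+4)
Shift: 2/((s+4)²+4)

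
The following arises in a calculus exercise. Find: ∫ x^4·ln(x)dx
By parts: u = ln(x), dv = x^4 dx
du = 1/x dx, v = x^5/5
= x^5·ln(x)/5 - ∫ x^4/5 dx
= x^5·ln(x)/5 - x^5/25+C

Answer: x^5(ln(x)/5-1/25)+C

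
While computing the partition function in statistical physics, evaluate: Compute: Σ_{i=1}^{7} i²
Using formula: Σ i^2=n(n + 1)(2n + 1)/6=7·8·15/6=140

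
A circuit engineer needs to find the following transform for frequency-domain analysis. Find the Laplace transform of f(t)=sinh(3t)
L{sinh(at)} = a/(s²-a²)
L{sinh(3t)} = 3/(s²-9)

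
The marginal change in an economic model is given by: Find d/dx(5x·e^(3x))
Product rule: (fg)' = f'g + fg'
f = 5x, f' = 5
g = e^(3x), g' = 3·e^(3x)

Answer: 5·e^(3x) + 15x·e^(3x)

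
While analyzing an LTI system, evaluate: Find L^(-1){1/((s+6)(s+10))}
Partial fractions: 1/((s+6)(s+10)) = A/(s+6)+B/(s+10)
Cover-up: A = 1/(s+10)|_{s = -6} = 1/4; B = 1/(s+6)|_{s = -10} = -1/4
L^(-1) = (1/4)e^(-6t) - (1/4)e^(-10t)

Answer: (1/4)(e^(-6t) - e^(-10t))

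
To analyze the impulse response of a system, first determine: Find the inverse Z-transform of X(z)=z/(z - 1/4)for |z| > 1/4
Standard pair: z/(z-a) <-> a^n*u[n] for causal signals
With a = 1/4: x[n] = (1/4)^n*u[n]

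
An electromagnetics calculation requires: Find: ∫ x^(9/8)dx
Power rule: ∫ x^(9/8) dx=x^(17/8)/(17/8)+C

Answer: (8/17)·x^(17/8)+C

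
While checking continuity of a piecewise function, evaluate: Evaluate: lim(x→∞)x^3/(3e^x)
Apply L'Hôpital 3 times (∞/∞ each time):
Eventually get 3!/(3e^x) → 0

Answer: 0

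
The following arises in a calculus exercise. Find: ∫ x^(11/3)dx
Power rule: ∫ x^(11/3) dx=x^(14/3)/(14/3) + C

Answer: (3/14)·x^(14/3) + C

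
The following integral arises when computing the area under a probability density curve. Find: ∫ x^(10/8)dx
Power rule: ∫ x^(5/4) dx=x^(9/4)/(9/4)+C

Answer: (4/9)·x^(9/4)+C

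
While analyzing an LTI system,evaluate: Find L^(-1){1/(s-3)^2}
L^(-1){1/(s-a)^n}=t^(n-1)·e^(at)/(n-1)!
Here a=3, n=2: t^1·e^(3t)/1

Answer: t·e^(3t)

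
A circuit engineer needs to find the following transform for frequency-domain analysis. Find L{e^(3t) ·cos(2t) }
First shifting: L{e^(at)f(t)} = F(s-a)
L{cos(2t)} = s/(s²+4)
Shift: (s-3)/((s-3)²+4)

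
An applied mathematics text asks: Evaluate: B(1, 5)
B(x,y) = Γ(x)Γ(y)/Γ(x + y) = (x-1)!(y-1)!/(x + y-1)!
B(1,5) = 0!·4!/5! = 1/5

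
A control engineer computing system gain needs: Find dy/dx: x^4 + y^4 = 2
Differentiate: 4x^3 + 4y^3·(dy/dx) = 0
dy/dx = -4x^3/(4y^3)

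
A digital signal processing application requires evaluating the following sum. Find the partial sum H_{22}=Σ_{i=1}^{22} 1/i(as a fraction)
H_22 = 1 + 1/2 + 1/3 + ... + 1/22
= 19093197/5173168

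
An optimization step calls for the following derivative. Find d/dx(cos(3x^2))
Chain rule: d/dx[cos(u)] = -sin(u)·u' where u = 3x^2
u' = 6x

Answer: -6x·sin(3x^2)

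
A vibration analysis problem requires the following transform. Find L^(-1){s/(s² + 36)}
L^(-1){s/(s² + w²)} = cos(wt)
Here w = 6

Answer: cos(6t)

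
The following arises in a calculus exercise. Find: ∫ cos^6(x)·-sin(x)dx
Let u = cos(x), du = -sin(x) dx
∫ u^6 du = u^7/7+C

Answer: cos^7(x)/7+C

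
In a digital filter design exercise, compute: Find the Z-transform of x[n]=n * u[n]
Standard pair: Z{n*u[n]} = z/(z-1)^2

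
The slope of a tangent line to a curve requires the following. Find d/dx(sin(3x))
Chain rule: d/dx[sin(u)]=cos(u)·u' where u=3x
u'=3

Answer: 3·cos(3x)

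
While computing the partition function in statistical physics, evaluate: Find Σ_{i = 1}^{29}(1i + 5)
= 1·Σ i + 5·29 = 1·435 + 145 = 580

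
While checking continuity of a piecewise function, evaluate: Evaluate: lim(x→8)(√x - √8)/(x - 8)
Multiply by conjugate (√x + √8)/(√x + √8):
=(x - 8)/((x - 8)(√x + √8))=1/(√x + √8)
As x → 8: 1/(2√8)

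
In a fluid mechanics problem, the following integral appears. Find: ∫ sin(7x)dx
Using substitution u = 7x: ∫ sin(u) du/7 = -cos(u)/7+C

Answer: (-1/7)cos(7x)+C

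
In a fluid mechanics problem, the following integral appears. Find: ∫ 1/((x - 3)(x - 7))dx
Partial fractions: 1/((x-3)(x-7)) = A/(x-3)+B/(x-7)
A = -1/4, B = 1/4
∫ [-1/4· 1/(x-3)+1/4· 1/(x-7)] dx
= (1/4)[ln|x-7| - ln|x-3|]+C

Answer: (1/4)·ln|(x-7)/(x-3)|+C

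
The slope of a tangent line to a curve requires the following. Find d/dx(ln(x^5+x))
Chain rule: d/dx[ln(u)]=u'/u where u=x^5+x
u'=5x^4+1

Answer: (5x^4+1)/(x^5+x)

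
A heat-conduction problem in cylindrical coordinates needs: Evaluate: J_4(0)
J_n(0) = 0 for all n > 0 (Bessel function of first kind)
J_4(0) = 0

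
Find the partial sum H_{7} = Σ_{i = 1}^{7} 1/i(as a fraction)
H_7 = 1+1/2+1/3+...+1/7
= 363/140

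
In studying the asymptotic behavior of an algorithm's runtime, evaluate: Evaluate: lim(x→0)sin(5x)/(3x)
L'Hôpital (0/0): lim 5cos(5x)/3=5/3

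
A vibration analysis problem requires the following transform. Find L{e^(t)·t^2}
First shifting: L{e^(at)f(t)}=F(s-a)
L{t^2}=2/s^3
Shift s → s-1: 2/(s-1)^3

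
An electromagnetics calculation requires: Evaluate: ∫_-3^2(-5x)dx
Step 1: Find antiderivative F(x)=(-5/2)x^2
Step 2: F(2) - F(-3)=-10 - (-45/2)=25/2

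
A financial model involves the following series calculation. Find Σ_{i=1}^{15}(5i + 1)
=5·Σ i+1·15=5·120+15=615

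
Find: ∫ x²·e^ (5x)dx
Integration by parts twice:
First: u = x², dv = e^(5x) dx => x²e^(5x)/5 - (2/5)∫ xe^(5x) dx
Second (∫ xe^(5x) dx): xe^(5x)/5 - e^(5x)/25
Combining: e^(5x)(x²/5 - 2x/25 + 2/125) + C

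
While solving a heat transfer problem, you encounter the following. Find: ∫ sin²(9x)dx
Using identity sin²(u) = (1 - cos(2u))/2:
∫ (1 - cos(18x))/2 dx = x/2 - sin(18x)/36+C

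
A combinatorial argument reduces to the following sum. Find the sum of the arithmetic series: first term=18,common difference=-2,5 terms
Last term: a_n = 18 + (5 - 1)·-2 = 10
Sum = n(a_1 + a_n)/2 = 5(18 + 10)/2 = 70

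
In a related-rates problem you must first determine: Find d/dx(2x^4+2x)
Power rule: d/dx(ax^n) = n·a·x^(n-1)
Term by term: 8·x^3+2

Answer: 8x^3+2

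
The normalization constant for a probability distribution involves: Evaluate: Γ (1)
Γ(n) = (n-1)! for positive integers
Γ(1) = 0! = 1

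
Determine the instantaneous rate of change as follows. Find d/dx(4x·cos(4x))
Product rule: (fg)' = f'g+fg'
f = 4x, f' = 4
g = cos(4x), g' = -4·sin(4x)

Answer: 4·cos(4x)-16x·sin(4x)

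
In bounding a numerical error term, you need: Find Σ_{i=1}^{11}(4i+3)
= 4·Σ i+3·11 = 4·66+33 = 297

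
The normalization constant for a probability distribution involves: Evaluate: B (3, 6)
B(x,y)=Γ(x)Γ(y)/Γ(x+y)=(x-1)!(y-1)!/(x+y-1)!
B(3,6)=2!·5!/8!=1/168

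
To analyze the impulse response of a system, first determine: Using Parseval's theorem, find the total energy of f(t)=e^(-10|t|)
Parseval's theorem: E = integral |f(t)|^2 dt = (1/2pi) integral |F(omega)|^2 domega
E = integral_{-inf}^{inf} e^(-20|t|) dt = 2*integral_0^inf e^(-20t) dt = 2/(2*10) = 1/10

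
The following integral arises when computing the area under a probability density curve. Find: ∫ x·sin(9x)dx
By parts: u=x, dv=sin(9x) dx
du=dx, v=-cos(9x)/9
=-x·cos(9x)/9 + sin(9x)/9² + C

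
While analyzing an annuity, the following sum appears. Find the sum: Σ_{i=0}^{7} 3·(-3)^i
Geometric series: S = a(1 - r^n)/(1 - r)
a = 3, r = -3, n = 8
S = 3(1-6561)/4 = -4920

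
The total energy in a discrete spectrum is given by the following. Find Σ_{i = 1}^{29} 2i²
= 2·n(n + 1)(2n + 1)/6 = 2·29·30·59/6 = 17110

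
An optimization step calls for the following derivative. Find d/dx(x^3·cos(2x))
Product rule: (fg)' = f'g + fg'
f = x^3, f' = 3x^2
g = cos(2x), g' = -2·sin(2x)

Answer: 3x^2·cos(2x) - 2x^3·sin(2x)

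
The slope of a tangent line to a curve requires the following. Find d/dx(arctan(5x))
d/dx[arctan(u)]=u'/(1 + u²), u=5x, u'=5

Answer: 5/(1 + 25x²)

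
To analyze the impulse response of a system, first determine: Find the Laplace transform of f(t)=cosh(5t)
L{cosh(at)}=s/(s²-a²)
L{cosh(5t)}=s/(s²-25)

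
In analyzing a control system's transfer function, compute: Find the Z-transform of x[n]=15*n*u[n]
Z{n*u[n]}=z/(z-1)^2
By linearity: Z{15*n*u[n]}=15z/(z-1)^2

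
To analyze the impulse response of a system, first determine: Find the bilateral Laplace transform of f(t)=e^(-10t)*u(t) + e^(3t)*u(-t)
For e^(-10t) * u(t): L = 1/(s+10), Re(s) > -10
For e^(3t) * u(-t): L = -1/(s-3), Re(s) < 3
Combined: F(s) = 1/(s+10)-1/(s-3), -10 < Re(s) < 3

Answer: 1/(s+10)-1/(s-3), ROC: -10 < Re(s) < 3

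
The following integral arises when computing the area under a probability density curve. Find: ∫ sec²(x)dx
Since d/dx[tan(x)] = sec²(x), integral = tan(x) + C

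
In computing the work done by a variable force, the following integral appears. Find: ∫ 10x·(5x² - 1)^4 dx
Let u = 5x² - 1, du = 10x dx
∫ u^4 du = u^5/5 + C

Answer: (5x² - 1)^5/5 + C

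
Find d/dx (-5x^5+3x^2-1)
Power rule: d/dx(ax^n) = n·a·x^(n-1)
Term by term: -25·x^4 + 6·x

Answer: -25x^4 + 6x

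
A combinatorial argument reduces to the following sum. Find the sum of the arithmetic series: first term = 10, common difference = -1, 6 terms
Last term: a_n=10+(6-1)·-1=5
Sum=n(a_1+a_n)/2=6(10+5)/2=45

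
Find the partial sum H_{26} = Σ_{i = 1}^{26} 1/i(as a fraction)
H_26 = 1 + 1/2 + 1/3 + ... + 1/26
= 34395742267/8923714800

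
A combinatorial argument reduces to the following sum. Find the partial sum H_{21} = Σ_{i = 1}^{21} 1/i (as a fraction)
H_21=1+1/2+1/3+...+1/21
=18858053/5173168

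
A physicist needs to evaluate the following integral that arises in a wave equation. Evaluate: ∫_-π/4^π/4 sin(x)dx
Antiderivative: -cos(x)
Evaluate at bounds: [-cos(1·π/4)/1] - [-cos(1·-π/4)/1]
= (-(√2/2)+(√2/2))/1 = 0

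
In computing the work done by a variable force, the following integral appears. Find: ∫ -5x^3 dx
Using power rule: ∫ -5x^3 dx=-5/4 x^4+C=(-5/4)x^4+C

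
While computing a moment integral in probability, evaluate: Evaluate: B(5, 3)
B(x,y) = Γ(x)Γ(y)/Γ(x+y) = (x-1)!(y-1)!/(x+y-1)!
B(5,3) = 4!·2!/7! = 1/105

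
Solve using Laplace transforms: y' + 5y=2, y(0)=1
Take L of both sides: sY(s)-1+5Y(s) = 2/s
Y(s)(s+5) = 2/s+1
Y(s) = 2/(s(s+5))+1/(s+5)
Partial fractions: 2/(s(s+5)) = (2/5)/s - (2/5)/(s+5)
So Y(s) = (2/5)/s+(3/5)/(s+5)
Inverse transform (L^(-1){1/s} = 1, L^(-1){1/(s+5)} = e^(-5t)):

Answer: y(t) = 2/5+(3/5)·e^(-5t)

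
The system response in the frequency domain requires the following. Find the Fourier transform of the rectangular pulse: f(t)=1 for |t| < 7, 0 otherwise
F(omega) = integral from -7 to 7 of e^(-j * omega * t) dt
= 2 * sin(7 * omega)/omega = 14 * sinc(7 * omega/pi)

Answer: 2 * sin(7 * omega)/omega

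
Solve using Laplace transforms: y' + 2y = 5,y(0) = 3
Take L of both sides: sY(s) - 3 + 2Y(s)=5/s
Y(s)(s + 2)=5/s + 3
Y(s)=5/(s(s + 2)) + 3/(s + 2)
Partial fractions: 5/(s(s + 2))=(5/2)/s - (5/2)/(s + 2)
So Y(s)=(5/2)/s + (1/2)/(s + 2)
Inverse transform (L^(-1){1/s}=1, L^(-1){1/(s + 2)}=e^(-2t)):

Answer: y(t)=5/2 + (1/2)·e^(-2t)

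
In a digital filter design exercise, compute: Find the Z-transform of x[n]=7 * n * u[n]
Z{n * u[n]} = z/(z-1)^2
By linearity: Z{7 * n * u[n]} = 7z/(z-1)^2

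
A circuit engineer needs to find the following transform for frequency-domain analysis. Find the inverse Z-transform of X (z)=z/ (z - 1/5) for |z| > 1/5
Standard pair: z/(z-a) <-> a^n * u[n] for causal signals
With a=1/5: x[n]=(1/5)^n * u[n]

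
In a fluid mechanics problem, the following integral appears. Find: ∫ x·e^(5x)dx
Integration by parts: u=x, dv=e^(5x) dx
du=dx, v=e^(5x)/5
=x·e^(5x)/5 - ∫ e^(5x)/5 dx
=x·e^(5x)/5 - e^(5x)/25+C

Answer: e^(5x)(x/5-1/25)+C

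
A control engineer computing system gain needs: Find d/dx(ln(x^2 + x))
Chain rule: d/dx[ln(u)] = u'/u where u = x^2 + x
u' = 2x + 1

Answer: (2x + 1)/(x^2 + x)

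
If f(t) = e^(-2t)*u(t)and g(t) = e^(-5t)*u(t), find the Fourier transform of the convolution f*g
By the convolution theorem: F{f * g}=F(omega) * G(omega)
F(omega)=1/(2+j * omega), G(omega)=1/(5+j * omega)
F{f * g}=1/((2+j * omega)(5+j * omega))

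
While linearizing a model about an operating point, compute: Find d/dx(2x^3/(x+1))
Quotient rule: (f/g)'=(f'g - fg')/g²
f=2x^3, f'=6x^2
g=x+1, g'=1

Answer: (6x^2·(x+1)-2x^3)/(x+1)²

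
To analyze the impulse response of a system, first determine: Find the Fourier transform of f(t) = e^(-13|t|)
Using the standard pair: F{e^(-a|t|)}=2a/(a^2+omega^2)
With a=13: F(omega)=26/(169+omega^2)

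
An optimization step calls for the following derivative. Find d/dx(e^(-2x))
Chain rule: d/dx[e^u]=e^u · u' where u=-2x
u'=-2

Answer: -2·e^(-2x)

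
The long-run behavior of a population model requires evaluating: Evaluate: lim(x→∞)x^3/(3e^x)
Apply L'Hôpital 3 times (∞/∞ each time):
Eventually get 3!/(3e^x) → 0

Answer: 0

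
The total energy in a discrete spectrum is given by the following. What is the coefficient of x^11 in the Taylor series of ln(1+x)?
ln(1 + x) = Σ (-1)^(n + 1) x^n/n
Coefficient of x^11 = (-1)^12/11 = 1/11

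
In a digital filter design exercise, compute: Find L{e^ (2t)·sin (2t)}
First shifting: L{e^(at)f(t)}=F(s-a)
L{sin(2t)}=2/(s² + 4)
Shift: 2/((s-2)² + 4)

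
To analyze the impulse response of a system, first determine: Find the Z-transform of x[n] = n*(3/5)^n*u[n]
Using the property Z{n*a^n*u[n]}=az/(z-a)^2
With a=3/5: X(z)=(3/5)z/(z - 3/5)^2, |z| > 3/5

Answer: (3/5)z/(z - 3/5)^2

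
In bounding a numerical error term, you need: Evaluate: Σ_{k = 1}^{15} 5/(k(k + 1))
Partial fractions: 5/(k(k+1))=5/k - 5/(k+1)
Telescoping sum: 5(1-1/16)=5·15/16

Answer: 75/16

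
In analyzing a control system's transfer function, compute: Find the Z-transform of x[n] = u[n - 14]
Using the time-shift property: Z{u[n-14]}=z^(-14)*z/(z-1)
=z^(-13)/(z-1)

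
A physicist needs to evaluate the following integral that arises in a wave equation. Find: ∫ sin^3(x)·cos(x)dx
Let u = sin(x), du = cos(x) dx
∫ u^3 du = u^4/4 + C

Answer: sin^4(x)/4 + C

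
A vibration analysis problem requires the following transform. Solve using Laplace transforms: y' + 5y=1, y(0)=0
Take L of both sides: sY(s) - 0 + 5Y(s) = 1/s
Y(s)(s + 5) = 1/s + 0
Y(s) = 1/(s(s + 5)) + 0/(s + 5)
Partial fractions: 1/(s(s + 5)) = (1/5)/s - (1/5)/(s + 5)
So Y(s) = (1/5)/s - (1/5)/(s + 5)
Inverse transform (L^(-1){1/s} = 1, L^(-1){1/(s + 5)} = e^(-5t)):

Answer: y(t) = 1/5 - (1/5)·e^(-5t)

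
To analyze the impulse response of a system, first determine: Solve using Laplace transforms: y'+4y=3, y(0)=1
Take L of both sides: sY(s) - 1 + 4Y(s) = 3/s
Y(s)(s + 4) = 3/s + 1
Y(s) = 3/(s(s + 4)) + 1/(s + 4)
Partial fractions: 3/(s(s + 4)) = (3/4)/s - (3/4)/(s + 4)
So Y(s) = (3/4)/s + (1/4)/(s + 4)
Inverse transform (L^(-1){1/s} = 1, L^(-1){1/(s + 4)} = e^(-4t)):

Answer: y(t) = 3/4 + (1/4)·e^(-4t)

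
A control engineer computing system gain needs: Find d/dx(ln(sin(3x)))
Chain rule: d/dx[ln(u)]=u'/u where u=sin(3x)
u'=3cos(3x)

Answer: (3cos(3x))/(sin(3x))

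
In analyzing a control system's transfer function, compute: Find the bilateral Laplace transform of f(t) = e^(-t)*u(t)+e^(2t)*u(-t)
For e^(-t) * u(t): L=1/(s + 1), Re(s) > -1
For e^(2t) * u(-t): L=-1/(s-2), Re(s) < 2
Combined: F(s)=1/(s + 1) - 1/(s-2), -1 < Re(s) < 2

Answer: 1/(s + 1) - 1/(s-2), ROC: -1 < Re(s) < 2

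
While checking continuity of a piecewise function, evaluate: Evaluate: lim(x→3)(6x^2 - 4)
Polynomial is continuous, so substitute x=3:
6·3^2 - 4=50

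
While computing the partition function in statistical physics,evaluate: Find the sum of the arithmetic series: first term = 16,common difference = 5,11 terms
Last term: a_n = 16 + (11 - 1)·5 = 66
Sum = n(a_1 + a_n)/2 = 11(16 + 66)/2 = 451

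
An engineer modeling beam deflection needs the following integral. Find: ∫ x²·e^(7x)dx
Integration by parts twice:
First: u = x², dv = e^(7x) dx => x²e^(7x)/7 - (2/7)∫ xe^(7x) dx
Second (∫ xe^(7x) dx): xe^(7x)/7 - e^(7x)/49
Combining: e^(7x)(x²/7 - 2x/49 + 2/343) + C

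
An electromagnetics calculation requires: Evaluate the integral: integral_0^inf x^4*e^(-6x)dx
This is a Gamma integral. Substitute u = 6x (du = 6 dx):
integral_0^inf x^4 * e^(-6x) dx = (1/6^5) integral_0^inf u^4 * e^(-u) du
= Gamma(5)/6^5 = 4!/6^5 = 24/7776

Answer: 1/324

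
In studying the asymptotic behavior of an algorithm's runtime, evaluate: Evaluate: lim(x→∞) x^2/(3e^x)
Apply L'Hôpital 2 times (∞/∞ each time):
Eventually get 2!/(3e^x) → 0

Answer: 0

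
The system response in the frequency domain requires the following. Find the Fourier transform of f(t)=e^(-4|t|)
Using the standard pair: F{e^(-a|t|)} = 2a/(a^2+omega^2)
With a = 4: F(omega) = 8/(16+omega^2)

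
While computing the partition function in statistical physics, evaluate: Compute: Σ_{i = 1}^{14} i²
Using formula: Σ i^2=n(n + 1)(2n + 1)/6=14·15·29/6=1015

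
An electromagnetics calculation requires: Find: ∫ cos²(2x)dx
Using identity cos²(u) = (1+cos(2u))/2:
∫ (1+cos(4x))/2 dx = x/2+sin(4x)/8+C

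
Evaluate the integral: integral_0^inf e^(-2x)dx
integral_0^inf e^(-2x) dx = [-1/2*e^(-2x)]_0^inf
= 0 - (-1/2) = 1/2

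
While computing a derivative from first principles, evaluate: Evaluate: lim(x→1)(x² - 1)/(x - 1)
Factor: (x² - 1) = (x-1)(x + 1)
Cancel (x-1): lim(x→1) (x + 1) = 2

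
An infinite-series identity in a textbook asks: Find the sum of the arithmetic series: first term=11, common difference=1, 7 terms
Last term: a_n = 11+(7-1)·1 = 17
Sum = n(a_1+a_n)/2 = 7(11+17)/2 = 98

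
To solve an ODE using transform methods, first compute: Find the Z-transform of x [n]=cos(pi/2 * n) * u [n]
Z{cos(w0*n)*u[n]} = z(z - cos(w0))/(z^2-2z*cos(w0)+1)
With w0 = pi/2: X(z) = z(z - cos(pi/2))/(z^2-2z*cos(pi/2)+1)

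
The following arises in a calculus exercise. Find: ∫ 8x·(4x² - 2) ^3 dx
Let u = 4x² - 2, du = 8x dx
∫ u^3 du = u^4/4 + C

Answer: (4x² - 2)^4/4 + C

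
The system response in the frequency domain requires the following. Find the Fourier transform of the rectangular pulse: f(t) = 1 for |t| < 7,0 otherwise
F(omega) = integral from -7 to 7 of e^(-j * omega * t) dt
= 2 * sin(7 * omega)/omega = 14 * sinc(7 * omega/pi)

Answer: 2 * sin(7 * omega)/omega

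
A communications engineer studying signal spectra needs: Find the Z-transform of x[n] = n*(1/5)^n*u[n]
Using the property Z{n * a^n * u[n]} = az/(z-a)^2
With a = 1/5: X(z) = (1/5)z/(z - 1/5)^2, |z| > 1/5

Answer: (1/5)z/(z - 1/5)^2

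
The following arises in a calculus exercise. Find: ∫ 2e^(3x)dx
Since d/dx[e^(3x)]=3e^(3x), we get 2/3 e^(3x)+C

Answer: (2/3)e^(3x)+C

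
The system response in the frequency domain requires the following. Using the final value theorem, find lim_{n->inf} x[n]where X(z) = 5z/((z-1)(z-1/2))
Final value theorem: lim x[n]=lim_{z->1} (z-1) * X(z)
(z-1) * X(z)=5z/(z-1/2)
As z->1: 5/(1-1/2)=5/(1/2)=10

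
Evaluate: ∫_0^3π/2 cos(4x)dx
Antiderivative: sin(4x)/4
Evaluate at bounds: [sin(4·3π/2)/4] - [sin(4·0)/4]
= ((0) - (0))/4 = 0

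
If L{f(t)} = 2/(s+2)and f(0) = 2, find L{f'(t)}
L{f'(t)} = s·F(s) - f(0) = 2s/(s+2)-2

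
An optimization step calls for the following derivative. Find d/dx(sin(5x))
Chain rule: d/dx[sin(u)] = cos(u)·u' where u = 5x
u' = 5

Answer: 5·cos(5x)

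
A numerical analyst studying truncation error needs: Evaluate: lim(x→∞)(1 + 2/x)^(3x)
Rewrite as [(1+2/x)^x]^3.
lim(1+2/x)^x = e^2, so limit = (e^2)^3 = e^6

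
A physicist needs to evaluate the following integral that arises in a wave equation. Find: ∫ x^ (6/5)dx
Power rule: ∫ x^(6/5) dx = x^(11/5)/(11/5) + C

Answer: (5/11)·x^(11/5) + C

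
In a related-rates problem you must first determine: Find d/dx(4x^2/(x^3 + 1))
Quotient rule: (f/g)' = (f'g - fg')/g²
f = 4x^2, f' = 8x
g = x^3 + 1, g' = 3x^2

Answer: (8x·(x^3 + 1) - 12x^4)/(x^3 + 1)²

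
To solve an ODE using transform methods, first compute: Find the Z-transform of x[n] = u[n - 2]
Using the time-shift property: Z{u[n-2]}=z^(-2)*z/(z-1)
=z^(-1)/(z-1)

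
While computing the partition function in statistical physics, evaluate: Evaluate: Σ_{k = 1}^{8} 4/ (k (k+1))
Partial fractions: 4/(k(k + 1)) = 4/k - 4/(k + 1)
Telescoping sum: 4(1 - 1/9) = 4·8/9

Answer: 32/9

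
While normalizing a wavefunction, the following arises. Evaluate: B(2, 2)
B(x,y) = Γ(x)Γ(y)/Γ(x+y) = (x-1)!(y-1)!/(x+y-1)!
B(2,2) = 1!·1!/3! = 1/6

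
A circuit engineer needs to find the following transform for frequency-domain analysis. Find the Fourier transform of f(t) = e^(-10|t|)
Using the standard pair: F{e^(-a|t|)}=2a/(a^2 + omega^2)
With a=10: F(omega)=20/(100 + omega^2)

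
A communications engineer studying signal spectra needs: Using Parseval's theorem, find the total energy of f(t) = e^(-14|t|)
Parseval's theorem: E = integral |f(t)|^2 dt = (1/2pi) integral |F(omega)|^2 domega
E = integral_{-inf}^{inf} e^(-28|t|) dt = 2*integral_0^inf e^(-28t) dt = 2/(2*14) = 1/14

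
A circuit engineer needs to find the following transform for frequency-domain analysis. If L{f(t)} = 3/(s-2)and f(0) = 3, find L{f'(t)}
L{f'(t)} = s·F(s) - f(0) = 3s/(s-2)-3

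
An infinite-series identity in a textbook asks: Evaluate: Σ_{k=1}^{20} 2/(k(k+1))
Partial fractions: 2/(k(k + 1))=2/k - 2/(k + 1)
Telescoping sum: 2(1 - 1/21)=2·20/21

Answer: 40/21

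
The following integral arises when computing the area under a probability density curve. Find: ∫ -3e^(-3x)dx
Since d/dx[e^(-3x)] = -3e^(-3x), we get 1 e^(-3x) + C

Answer: e^(-3x) + C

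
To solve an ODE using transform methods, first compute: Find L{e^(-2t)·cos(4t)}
First shifting: L{e^(at)f(t)} = F(s-a)
L{cos(4t)} = s/(s²+16)
Shift: (s+2)/((s+2)²+16)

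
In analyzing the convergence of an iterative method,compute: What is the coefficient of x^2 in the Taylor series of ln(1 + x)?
ln(1 + x)=Σ (-1)^(n + 1) x^n/n
Coefficient of x^2=(-1)^3/2=-1/2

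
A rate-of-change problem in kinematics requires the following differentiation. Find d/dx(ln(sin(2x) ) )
Chain rule: d/dx[ln(u)]=u'/u where u=sin(2x)
u'=2cos(2x)

Answer: (2cos(2x))/(sin(2x))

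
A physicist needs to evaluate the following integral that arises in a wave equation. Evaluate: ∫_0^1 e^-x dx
Antiderivative: -e^-x
Evaluate: -(e^-1-1)

Answer: (e^-1-1)/(-1)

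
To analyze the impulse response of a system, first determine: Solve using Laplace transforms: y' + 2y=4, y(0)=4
Take L of both sides: sY(s) - 4 + 2Y(s)=4/s
Y(s)(s + 2)=4/s + 4
Y(s)=4/(s(s + 2)) + 4/(s + 2)
Partial fractions: 4/(s(s + 2))=2/s - 2/(s + 2)
So Y(s)=2/s + 2/(s + 2)
Inverse transform (L^(-1){1/s}=1, L^(-1){1/(s + 2)}=e^(-2t)):

Answer: y(t)=2 + 2·e^(-2t)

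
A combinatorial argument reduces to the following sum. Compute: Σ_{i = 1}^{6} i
Using formula: Σ i^1 = n(n+1)/2 = 6·7/2 = 21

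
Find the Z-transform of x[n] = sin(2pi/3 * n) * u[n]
Z{sin(w0*n)*u[n]}=z*sin(w0)/(z^2-2z*cos(w0)+1)
With w0=2pi/3: X(z)=z*sin(2pi/3)/(z^2-2z*cos(2pi/3)+1)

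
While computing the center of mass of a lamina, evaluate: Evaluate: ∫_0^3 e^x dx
Antiderivative: e^x
Evaluate: (e^3 - 1)

Answer: e^3 - 1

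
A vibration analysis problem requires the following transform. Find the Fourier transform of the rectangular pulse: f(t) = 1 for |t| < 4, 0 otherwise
F(omega)=integral from -4 to 4 of e^(-j * omega * t) dt
=2 * sin(4 * omega)/omega=8 * sinc(4 * omega/pi)

Answer: 2 * sin(4 * omega)/omega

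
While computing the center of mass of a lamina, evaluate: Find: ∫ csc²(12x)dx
Since d/dx[-cot(12x)]=12csc²(12x), integral=-cot(12x)/12+C

Answer: (-1/12)cot(12x)+C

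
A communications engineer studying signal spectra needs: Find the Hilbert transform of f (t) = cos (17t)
The Hilbert transform shifts each frequency component by -pi/2.
H{cos(wt)}=sin(wt)
With w=17: H{cos(17t)}=sin(17t)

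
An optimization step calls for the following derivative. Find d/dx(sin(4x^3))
Chain rule: d/dx[sin(u)]=cos(u)·u' where u=4x^3
u'=12x^2

Answer: 12x^2·cos(4x^3)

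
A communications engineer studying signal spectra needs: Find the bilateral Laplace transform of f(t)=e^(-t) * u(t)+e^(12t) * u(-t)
For e^(-t)*u(t): L = 1/(s + 1), Re(s) > -1
For e^(12t)*u(-t): L = -1/(s-12), Re(s) < 12
Combined: F(s) = 1/(s + 1) - 1/(s-12), -1 < Re(s) < 12

Answer: 1/(s + 1) - 1/(s-12), ROC: -1 < Re(s) < 12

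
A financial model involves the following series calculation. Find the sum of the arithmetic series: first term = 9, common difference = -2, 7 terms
Last term: a_n = 9 + (7 - 1)·-2 = -3
Sum = n(a_1 + a_n)/2 = 7(9 + (-3))/2 = 21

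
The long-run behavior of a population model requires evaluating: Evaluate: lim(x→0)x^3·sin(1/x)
Squeeze theorem: -|x^3| ≤ x^3·sin(1/x) ≤ |x^3|
Since x^3 → 0 as x → 0, by squeeze theorem the limit is 0

Answer: 0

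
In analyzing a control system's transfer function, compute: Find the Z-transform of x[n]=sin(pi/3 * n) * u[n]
Z{sin(w0*n)*u[n]} = z*sin(w0)/(z^2 - 2z*cos(w0) + 1)
With w0 = pi/3: X(z) = z*sin(pi/3)/(z^2 - 2z*cos(pi/3) + 1)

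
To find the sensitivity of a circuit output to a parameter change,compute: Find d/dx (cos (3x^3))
Chain rule: d/dx[cos(u)]=-sin(u)·u' where u=3x^3
u'=9x^2

Answer: -9x^2·sin(3x^3)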